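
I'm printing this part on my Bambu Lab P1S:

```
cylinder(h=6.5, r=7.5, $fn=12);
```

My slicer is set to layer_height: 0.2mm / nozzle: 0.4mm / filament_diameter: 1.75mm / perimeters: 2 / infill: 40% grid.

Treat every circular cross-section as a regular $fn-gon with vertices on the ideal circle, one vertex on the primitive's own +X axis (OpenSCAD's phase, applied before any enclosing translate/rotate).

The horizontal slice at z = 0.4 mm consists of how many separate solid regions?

At z = 0.4 mm: the r=7.5 cylinder contributes a regular 12-gon of circumradius 7.5. The result has 1 disconnected region.

1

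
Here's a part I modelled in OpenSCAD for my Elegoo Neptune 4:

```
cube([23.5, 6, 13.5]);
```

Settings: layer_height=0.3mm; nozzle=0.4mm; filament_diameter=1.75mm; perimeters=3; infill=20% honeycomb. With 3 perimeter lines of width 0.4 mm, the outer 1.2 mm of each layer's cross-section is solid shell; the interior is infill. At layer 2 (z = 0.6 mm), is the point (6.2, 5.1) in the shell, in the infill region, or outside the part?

At z = 0.6 mm: the 23.5×6 cube contributes its full rectangle. Overall, the cross-section is a single solid region. The nearest boundary edge runs (23.50, 6.00)→(0.00, 6.00); distance from the point to it = 0.90 mm. The point is inside the cross-section, 0.90 mm from the nearest boundary — within the 1.2 mm shell band (3 × 0.4).

shell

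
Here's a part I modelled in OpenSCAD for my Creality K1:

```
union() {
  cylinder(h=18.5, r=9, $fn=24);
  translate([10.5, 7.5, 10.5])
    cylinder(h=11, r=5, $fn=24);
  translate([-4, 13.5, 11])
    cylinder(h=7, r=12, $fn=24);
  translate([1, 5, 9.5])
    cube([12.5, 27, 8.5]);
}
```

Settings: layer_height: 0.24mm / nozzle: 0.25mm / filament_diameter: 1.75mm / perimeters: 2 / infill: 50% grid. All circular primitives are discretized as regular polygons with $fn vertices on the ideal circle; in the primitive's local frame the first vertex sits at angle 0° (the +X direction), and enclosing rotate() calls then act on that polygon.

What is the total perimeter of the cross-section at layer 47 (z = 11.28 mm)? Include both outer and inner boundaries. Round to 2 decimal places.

At z = 11.28 mm: the r=9 cylinder contributes a regular 24-gon of circumradius 9 (perimeter = 2·24·9.000·sin(180°/24) = 56.39 mm); the r=5 cylinder at (10.5, 7.5) gives a regular 24-gon of circumradius 5 (constant along its height) (perimeter = 2·24·5.000·sin(180°/24) = 31.33 mm); the cylinder at (-4, 13.5): section is a regular 24-gon, circumradius r=12 (perimeter = 2·24·12.000·sin(180°/24) = 75.18 mm); the cube at (1, 5) is present — its section is the full 12.5×27 rectangle (perimeter 79.00 mm); Merging all regions: the regions partially overlap (shared area 232.13 mm²), so the edge portions inside another operand are dropped and the merged outline is re-measured after clipping — boundary = 127.18 mm. Overall, the cross-section is a single solid region. Total boundary length (outer) = 127.18 mm.

127.18 mm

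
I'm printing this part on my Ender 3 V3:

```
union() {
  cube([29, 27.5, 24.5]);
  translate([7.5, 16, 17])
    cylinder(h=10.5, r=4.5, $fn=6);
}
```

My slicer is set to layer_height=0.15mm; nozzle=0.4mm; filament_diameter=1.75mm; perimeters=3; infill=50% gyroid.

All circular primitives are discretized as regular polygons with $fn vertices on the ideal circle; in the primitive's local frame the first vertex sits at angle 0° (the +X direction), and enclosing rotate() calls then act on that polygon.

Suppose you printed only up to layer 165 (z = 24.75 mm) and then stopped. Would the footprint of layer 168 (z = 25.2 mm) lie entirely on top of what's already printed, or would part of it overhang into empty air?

entirely on top

Compare the two slices. At z = 24.75: the cube does not reach this height (z outside [0, 24.5]); the r=4.5 cylinder at (7.5, 16) gives a regular 6-gon of circumradius 4.5 (constant along its height) (area = (6/2)·4.500²·sin(360°/6) = 52.61 mm²); Merging all regions: only the r=4.5 cylinder at (7.5, 16) is present, so the union is just that shape — area = 52.61 mm². At z = 25.2: the cube is not intersected at this z (z outside [0, 24.5]); the r=4.5 cylinder at (7.5, 16) gives a regular 6-gon of circumradius 4.5 (constant along its height) (area = (6/2)·4.500²·sin(360°/6) = 52.61 mm²); Taking the union: only the r=4.5 cylinder at (7.5, 16) is present, so the union is just that shape — area = 52.61 mm². Checking containment: the cross-section at z = 25.2 is a subset of the cross-section at z = 24.75.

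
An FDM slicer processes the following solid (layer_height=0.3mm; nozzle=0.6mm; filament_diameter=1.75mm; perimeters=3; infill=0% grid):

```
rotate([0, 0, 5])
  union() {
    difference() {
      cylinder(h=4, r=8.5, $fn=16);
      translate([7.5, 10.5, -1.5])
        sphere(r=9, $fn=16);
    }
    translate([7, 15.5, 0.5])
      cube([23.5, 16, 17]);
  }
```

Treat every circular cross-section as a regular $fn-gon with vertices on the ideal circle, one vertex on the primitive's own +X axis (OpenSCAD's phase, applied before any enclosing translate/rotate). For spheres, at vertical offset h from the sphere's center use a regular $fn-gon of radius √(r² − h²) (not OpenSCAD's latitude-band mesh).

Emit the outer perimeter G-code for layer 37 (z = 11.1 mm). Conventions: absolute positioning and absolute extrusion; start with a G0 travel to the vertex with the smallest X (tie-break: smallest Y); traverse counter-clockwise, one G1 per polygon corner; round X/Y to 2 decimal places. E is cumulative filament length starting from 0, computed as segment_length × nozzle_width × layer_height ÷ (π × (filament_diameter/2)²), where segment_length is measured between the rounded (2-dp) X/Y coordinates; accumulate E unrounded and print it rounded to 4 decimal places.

G0 X4.23 Y31.99 Z11.10
G1 X5.62 Y16.05 E1.1974
G1 X29.03 Y18.10 E2.9560
G1 X27.64 Y34.04 E4.1534
G1 X4.23 Y31.99 E5.9120

At z = 11.1 mm: the cylinder is not intersected at this z (z outside [0, 4]); the sphere at (7.5, 10.5) is not intersected at this z (|z−center|=12.600 > r=9); Taking the first minus the rest: the first operand is absent here, so nothing remains; the cube at (7, 15.5) is present — its section is the full 23.5×16 rectangle; Combining (union): only the 23.5×16 cube at (7, 15.5) is present, so the union is just that shape — 1 connected region; (whole slice rotated 5° about Z — lengths, areas and connectivity unchanged). The outline is a single polygon with 4 vertices. Extrusion per mm of travel: 0.6 × 0.3 / (π × 0.875²) = 0.074835. Accumulating E over each segment gives final E = 5.9120.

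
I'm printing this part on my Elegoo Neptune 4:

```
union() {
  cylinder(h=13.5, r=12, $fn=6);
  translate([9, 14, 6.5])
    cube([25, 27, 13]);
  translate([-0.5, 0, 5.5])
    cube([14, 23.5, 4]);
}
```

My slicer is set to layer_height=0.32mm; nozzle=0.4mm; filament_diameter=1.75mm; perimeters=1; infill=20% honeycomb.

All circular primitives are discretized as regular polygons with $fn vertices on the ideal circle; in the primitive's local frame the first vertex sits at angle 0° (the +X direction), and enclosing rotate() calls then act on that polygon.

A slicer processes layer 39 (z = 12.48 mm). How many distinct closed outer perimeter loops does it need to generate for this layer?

At z = 12.48 mm: the r=12 cylinder contributes a regular 6-gon of circumradius 12; the cube at (9, 14) (footprint 25×27) is included at this height; the cube at (-0.5, 0) is absent (z outside [5.5, 9.5]); Combining (union): the 2 present regions are separate (no shared area or edge), so areas and boundary lengths simply add and each stays a separate island — 2 connected regions. The result has 2 disconnected regions.

2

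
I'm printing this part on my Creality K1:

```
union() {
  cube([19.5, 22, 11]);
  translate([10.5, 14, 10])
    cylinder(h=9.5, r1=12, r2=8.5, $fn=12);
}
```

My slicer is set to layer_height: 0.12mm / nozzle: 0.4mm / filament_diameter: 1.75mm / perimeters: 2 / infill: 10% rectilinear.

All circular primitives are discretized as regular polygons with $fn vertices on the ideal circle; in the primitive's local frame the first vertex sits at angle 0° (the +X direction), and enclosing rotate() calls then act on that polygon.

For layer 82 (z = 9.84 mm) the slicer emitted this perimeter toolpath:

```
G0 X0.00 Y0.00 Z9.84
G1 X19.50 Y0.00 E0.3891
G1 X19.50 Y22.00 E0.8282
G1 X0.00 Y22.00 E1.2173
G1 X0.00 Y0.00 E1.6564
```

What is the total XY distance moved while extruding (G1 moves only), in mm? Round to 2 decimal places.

83.00 mm

Sum the Euclidean lengths of each G1 segment: total = 83.00 mm.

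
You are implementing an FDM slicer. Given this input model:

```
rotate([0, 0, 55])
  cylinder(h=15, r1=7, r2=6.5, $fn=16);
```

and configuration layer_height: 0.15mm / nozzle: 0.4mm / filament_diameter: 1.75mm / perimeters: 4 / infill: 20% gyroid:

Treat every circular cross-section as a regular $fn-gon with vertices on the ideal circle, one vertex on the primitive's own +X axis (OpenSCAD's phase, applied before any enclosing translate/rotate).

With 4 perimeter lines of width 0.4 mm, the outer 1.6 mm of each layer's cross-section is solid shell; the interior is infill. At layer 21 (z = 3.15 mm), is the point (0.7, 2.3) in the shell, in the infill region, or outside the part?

At z = 3.15 mm: the cone contributes a regular 16-gon of circumradius 6.895 (interpolated between r1=7 and r2=6.5 at t=0.210); (whole slice rotated 55° about Z — lengths, areas and connectivity unchanged). Overall, the cross-section is a single solid region. Undo the 55° rotation: the query point maps to (2.286, 0.746) in the un-rotated model frame. The nearest boundary edge runs (6.89, 0.00)→(6.37, 2.64); distance from the point to it = 4.38 mm. The point is inside the cross-section and 4.38 mm from the nearest boundary — more than the 1.6 mm shell width (4 × 0.4), so it's in the infill interior.

infill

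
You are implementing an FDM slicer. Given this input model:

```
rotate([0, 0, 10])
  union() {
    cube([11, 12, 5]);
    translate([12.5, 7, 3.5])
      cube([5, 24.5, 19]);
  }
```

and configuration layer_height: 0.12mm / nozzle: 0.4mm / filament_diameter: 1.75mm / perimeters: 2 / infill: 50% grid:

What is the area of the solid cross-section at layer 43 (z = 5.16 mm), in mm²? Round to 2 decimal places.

At z = 5.16 mm: the cube does not reach this height (z outside [0, 5]); the cube at (12.5, 7) is present — its section is the full 5×24.5 rectangle (area 122.50 mm²); Combining (union): only the 5×24.5 cube at (12.5, 7) is present, so the union is just that shape — area = 122.50 mm²; (whole slice rotated 10° about Z — lengths, areas and connectivity unchanged). Overall, the cross-section is a single solid region. Net area = 122.50 mm².

122.50 mm²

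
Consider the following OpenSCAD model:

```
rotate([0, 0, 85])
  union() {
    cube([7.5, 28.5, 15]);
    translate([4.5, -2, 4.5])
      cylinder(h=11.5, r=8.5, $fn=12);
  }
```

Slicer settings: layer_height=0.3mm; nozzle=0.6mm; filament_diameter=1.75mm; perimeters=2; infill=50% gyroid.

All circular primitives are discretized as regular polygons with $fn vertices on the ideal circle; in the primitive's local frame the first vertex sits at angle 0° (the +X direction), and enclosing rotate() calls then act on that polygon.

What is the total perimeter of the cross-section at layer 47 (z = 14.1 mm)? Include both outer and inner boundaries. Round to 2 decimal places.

98.63 mm

At z = 14.1 mm: the 7.5×28.5 cube contributes its full rectangle (perimeter 72.00 mm); the r=8.5 cylinder at (4.5, -2) gives a regular 12-gon of circumradius 8.5 (constant along its height) (perimeter = 2·12·8.500·sin(180°/12) = 52.80 mm); Combining (union): the regions partially overlap (shared area 44.81 mm²), so the edge portions inside another operand are dropped and the merged outline is re-measured after clipping — boundary = 98.63 mm; (rotated 85° about Z; rotation is an isometry so areas/perimeters/island counts are preserved). Overall, the cross-section is a single solid region. Total boundary length (outer) = 98.63 mm.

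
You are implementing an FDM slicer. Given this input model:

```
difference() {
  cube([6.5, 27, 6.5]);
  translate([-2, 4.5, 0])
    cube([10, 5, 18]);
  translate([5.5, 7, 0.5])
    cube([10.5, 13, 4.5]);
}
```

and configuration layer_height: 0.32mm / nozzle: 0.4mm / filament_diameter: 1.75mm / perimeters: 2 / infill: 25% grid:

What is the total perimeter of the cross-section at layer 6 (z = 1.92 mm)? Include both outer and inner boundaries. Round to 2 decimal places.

70.00 mm

At z = 1.92 mm: the cube (footprint 6.5×27) is included at this height (perimeter 67.00 mm); the 10×5 cube at (-2, 4.5) contributes its full rectangle (perimeter 30.00 mm); the 10.5×13 cube at (5.5, 7) contributes its full rectangle (perimeter 47.00 mm); Subtracting the remaining from the first: starting from the 6.5×27 cube, the 10×5 cube at (-2, 4.5) partially overlaps it — only the 32.50 mm² overlap (of its 50.00 mm²) is removed, clipping the outline; the 10.5×13 cube at (5.5, 7) partially overlaps it — only the 10.50 mm² overlap (of its 136.50 mm²) is removed, clipping the outline — boundary = 70.00 mm. Overall, the cross-section has 2 separate islands. Total boundary length (outer) = 70.00 mm.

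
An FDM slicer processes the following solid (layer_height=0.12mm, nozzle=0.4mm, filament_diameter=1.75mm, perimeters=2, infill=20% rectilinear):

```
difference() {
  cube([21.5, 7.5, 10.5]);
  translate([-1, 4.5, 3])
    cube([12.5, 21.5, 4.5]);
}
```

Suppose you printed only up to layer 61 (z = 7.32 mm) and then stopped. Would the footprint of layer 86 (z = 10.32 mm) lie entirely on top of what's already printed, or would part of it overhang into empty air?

part overhangs

Compare the two slices. At z = 7.32: the cube (footprint 21.5×7.5) is included at this height (area 161.25 mm²); the 12.5×21.5 cube at (-1, 4.5) contributes its full rectangle (area 268.75 mm²); After the difference (first − rest): starting from the 21.5×7.5 cube (161.25 mm²), the 12.5×21.5 cube at (-1, 4.5) partially overlaps it — only the 34.50 mm² overlap (of its 268.75 mm²) is removed, clipping the outline — area = 126.75 mm². At z = 10.32: the cube is present — its section is the full 21.5×7.5 rectangle (area 161.25 mm²); the cube at (-1, 4.5) is absent (z outside [3, 7.5]); Taking the first minus the rest: none of the subtracted shapes is present at this height, so the 21.5×7.5 cube is unchanged — area = 161.25 mm². Checking containment: at z = 10.32 the cross-section extends beyond the z = 7.32 cross-section by about 34.50 mm².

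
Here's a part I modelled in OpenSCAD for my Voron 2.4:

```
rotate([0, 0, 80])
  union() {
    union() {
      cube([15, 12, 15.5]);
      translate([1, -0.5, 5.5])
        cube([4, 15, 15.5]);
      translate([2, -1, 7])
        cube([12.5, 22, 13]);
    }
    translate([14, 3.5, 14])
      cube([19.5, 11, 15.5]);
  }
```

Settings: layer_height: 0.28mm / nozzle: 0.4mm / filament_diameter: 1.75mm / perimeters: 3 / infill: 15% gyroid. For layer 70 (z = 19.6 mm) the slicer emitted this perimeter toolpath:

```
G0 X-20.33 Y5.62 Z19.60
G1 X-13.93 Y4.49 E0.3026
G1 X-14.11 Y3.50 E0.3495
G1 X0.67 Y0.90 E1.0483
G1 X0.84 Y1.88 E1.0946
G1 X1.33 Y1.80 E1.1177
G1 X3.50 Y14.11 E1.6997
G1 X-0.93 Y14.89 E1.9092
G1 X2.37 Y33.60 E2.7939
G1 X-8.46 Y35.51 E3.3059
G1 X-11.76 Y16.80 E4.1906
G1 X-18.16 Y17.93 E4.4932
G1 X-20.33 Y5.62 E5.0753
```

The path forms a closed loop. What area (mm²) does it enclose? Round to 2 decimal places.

498.91 mm²

Apply the shoelace formula to the sequence of (X, Y) vertices; enclosed area = 498.91 mm².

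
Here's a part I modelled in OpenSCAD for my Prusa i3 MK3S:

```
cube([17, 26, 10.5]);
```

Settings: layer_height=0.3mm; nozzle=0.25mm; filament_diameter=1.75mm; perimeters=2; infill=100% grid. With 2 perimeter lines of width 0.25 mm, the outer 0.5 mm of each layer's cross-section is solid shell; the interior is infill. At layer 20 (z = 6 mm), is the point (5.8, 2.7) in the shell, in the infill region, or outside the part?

At z = 6 mm: the cube is present — its section is the full 17×26 rectangle. Overall, the cross-section is a single solid region. The nearest boundary edge runs (0.00, 0.00)→(17.00, 0.00); distance from the point to it = 2.70 mm. The point is inside the cross-section and 2.70 mm from the nearest boundary — more than the 0.5 mm shell width (2 × 0.25), so it's in the infill interior.

infill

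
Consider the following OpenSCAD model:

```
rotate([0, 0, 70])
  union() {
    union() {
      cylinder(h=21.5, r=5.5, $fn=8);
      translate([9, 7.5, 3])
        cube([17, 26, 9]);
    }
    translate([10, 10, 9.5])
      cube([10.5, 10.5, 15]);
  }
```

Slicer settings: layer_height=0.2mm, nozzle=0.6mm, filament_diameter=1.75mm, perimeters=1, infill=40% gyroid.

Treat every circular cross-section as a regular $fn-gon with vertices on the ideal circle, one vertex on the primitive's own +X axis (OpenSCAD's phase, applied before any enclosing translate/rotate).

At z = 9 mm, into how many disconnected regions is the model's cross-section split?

2

At z = 9 mm: the r=5.5 cylinder contributes a regular 8-gon of circumradius 5.5; the cube at (9, 7.5) (footprint 17×26) is included at this height; Merging all regions: the 2 present regions are separate (no shared area or edge), so areas and boundary lengths simply add and each stays a separate island — 2 connected regions; the cube at (10, 10) is not intersected at this z (z outside [9.5, 24.5]); Merging all regions: only that combined region is present, so the union is just that shape — 2 connected regions; (whole slice rotated 70° about Z — lengths, areas and connectivity unchanged). The result has 2 disconnected regions.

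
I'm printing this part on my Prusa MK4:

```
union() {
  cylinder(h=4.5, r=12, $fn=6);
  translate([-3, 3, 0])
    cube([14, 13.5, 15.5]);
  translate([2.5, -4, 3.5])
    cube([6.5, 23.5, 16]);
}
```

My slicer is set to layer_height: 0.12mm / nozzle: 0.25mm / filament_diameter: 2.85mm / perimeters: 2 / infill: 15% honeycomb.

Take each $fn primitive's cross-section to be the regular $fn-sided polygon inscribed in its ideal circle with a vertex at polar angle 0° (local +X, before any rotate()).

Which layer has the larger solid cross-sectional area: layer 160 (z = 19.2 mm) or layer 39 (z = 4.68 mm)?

Layer 160 (z = 19.2): the cylinder does not reach this height (z outside [0, 4.5]); the cube at (-3, 3) is not intersected at this z (z outside [0, 15.5]); the cube at (2.5, -4) is present — its section is the full 6.5×23.5 rectangle (area 152.75 mm²); Combining (union): only the 6.5×23.5 cube at (2.5, -4) is present, so the union is just that shape — area = 152.75 mm². So its area = 152.75 mm². Layer 39 (z = 4.68): the cylinder is not intersected at this z (z outside [0, 4.5]); the 14×13.5 cube at (-3, 3) contributes its full rectangle (area 189.00 mm²); the cube at (2.5, -4) (footprint 6.5×23.5) is included at this height (area 152.75 mm²); Taking the union: the regions partially overlap — summed areas 341.75 mm² minus the doubly-counted overlap 87.75 mm² gives 254.00 mm² — area = 254.00 mm². So its area = 254.00 mm². Layer 39 is larger (254.00 vs 152.75 mm²).

layer 39 (z = 4.68 mm)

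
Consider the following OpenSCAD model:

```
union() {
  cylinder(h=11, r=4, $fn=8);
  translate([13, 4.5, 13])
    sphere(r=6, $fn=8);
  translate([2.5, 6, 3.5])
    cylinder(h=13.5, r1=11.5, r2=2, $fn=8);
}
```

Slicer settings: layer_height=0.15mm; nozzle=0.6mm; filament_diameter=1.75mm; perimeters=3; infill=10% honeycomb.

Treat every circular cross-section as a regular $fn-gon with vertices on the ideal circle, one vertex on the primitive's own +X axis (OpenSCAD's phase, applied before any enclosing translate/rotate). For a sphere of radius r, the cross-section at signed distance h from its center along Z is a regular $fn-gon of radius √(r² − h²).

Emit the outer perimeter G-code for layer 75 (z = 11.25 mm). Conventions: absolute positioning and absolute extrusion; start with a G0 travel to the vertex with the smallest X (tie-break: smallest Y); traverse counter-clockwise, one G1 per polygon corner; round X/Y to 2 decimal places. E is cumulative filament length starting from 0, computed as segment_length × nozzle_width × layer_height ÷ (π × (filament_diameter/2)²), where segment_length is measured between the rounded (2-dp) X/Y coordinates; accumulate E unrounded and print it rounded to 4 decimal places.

G0 X-3.55 Y6.00 Z11.25
G1 X-1.78 Y1.72 E0.1733
G1 X2.50 Y-0.05 E0.3466
G1 X6.78 Y1.72 E0.5199
G1 X7.59 Y3.70 E0.6000
G1 X8.94 Y0.44 E0.7320
G1 X13.00 Y-1.24 E0.8964
G1 X17.06 Y0.44 E1.0608
G1 X18.74 Y4.50 E1.2252
G1 X17.06 Y8.56 E1.3896
G1 X13.00 Y10.24 E1.5540
G1 X8.94 Y8.56 E1.7184
G1 X8.21 Y6.80 E1.7897
G1 X6.78 Y10.28 E1.9305
G1 X2.50 Y12.05 E2.1038
G1 X-1.78 Y10.28 E2.2771
G1 X-3.55 Y6.00 E2.4504

At z = 11.25 mm: the cylinder is not intersected at this z (z outside [0, 11]); the sphere at (13, 4.5): section is a regular 8-gon, circumradius = √(r²−h²) = √(6²−1.75²) = 5.739; the cone at (2.5, 6) (r1=11.5→r2=2) has section circumradius 6.046 here — a regular 8-gon; Combining (union): the regions partially overlap (shared area 1.53 mm²), so overlapping operands fuse into one piece — 1 connected region. The outline is a single polygon with 16 vertices. Extrusion per mm of travel: 0.6 × 0.15 / (π × 0.875²) = 0.037418. Accumulating E over each segment gives final E = 2.4504.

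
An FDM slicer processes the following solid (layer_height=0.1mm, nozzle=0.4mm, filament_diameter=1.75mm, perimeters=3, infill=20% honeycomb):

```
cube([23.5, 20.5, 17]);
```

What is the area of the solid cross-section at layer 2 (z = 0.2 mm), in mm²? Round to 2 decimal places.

481.75 mm²

At z = 0.2 mm: the cube (footprint 23.5×20.5) is included at this height (area 481.75 mm²). Overall, the cross-section is a single solid region. Net area = 481.75 mm².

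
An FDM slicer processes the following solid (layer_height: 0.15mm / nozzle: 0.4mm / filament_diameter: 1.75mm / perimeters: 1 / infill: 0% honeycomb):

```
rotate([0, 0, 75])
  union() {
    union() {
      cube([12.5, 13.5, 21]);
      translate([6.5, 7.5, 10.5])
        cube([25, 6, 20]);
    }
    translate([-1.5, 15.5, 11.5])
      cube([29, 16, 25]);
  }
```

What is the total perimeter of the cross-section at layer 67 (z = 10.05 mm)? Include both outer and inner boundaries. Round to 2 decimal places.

52.00 mm

At z = 10.05 mm: the 12.5×13.5 cube contributes its full rectangle (perimeter 52.00 mm); the cube at (6.5, 7.5) is not intersected at this z (z outside [10.5, 30.5]); Combining (union): only the 12.5×13.5 cube is present, so the union is just that shape — boundary = 52.00 mm; the cube at (-1.5, 15.5) is absent (z outside [11.5, 36.5]); Taking the union: only that combined region is present, so the union is just that shape — boundary = 52.00 mm; (rotated 75° about Z; rotation is an isometry so areas/perimeters/island counts are preserved). Overall, the cross-section is a single solid region. Total boundary length (outer) = 52.00 mm.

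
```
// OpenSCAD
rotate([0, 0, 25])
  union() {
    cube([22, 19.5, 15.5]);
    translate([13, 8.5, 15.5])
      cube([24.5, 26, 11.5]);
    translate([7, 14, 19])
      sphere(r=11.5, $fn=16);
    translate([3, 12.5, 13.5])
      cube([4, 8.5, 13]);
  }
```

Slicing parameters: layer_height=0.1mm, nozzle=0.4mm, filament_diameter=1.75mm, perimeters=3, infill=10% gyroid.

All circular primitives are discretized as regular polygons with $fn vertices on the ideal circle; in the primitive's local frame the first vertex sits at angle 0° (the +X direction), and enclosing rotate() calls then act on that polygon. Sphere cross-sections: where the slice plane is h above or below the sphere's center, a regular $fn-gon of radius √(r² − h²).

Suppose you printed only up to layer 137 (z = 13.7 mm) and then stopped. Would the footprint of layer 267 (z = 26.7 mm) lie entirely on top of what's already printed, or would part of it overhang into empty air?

part overhangs

Compare the two slices. At z = 13.7: the cube is present — its section is the full 22×19.5 rectangle (area 429.00 mm²); the cube at (13, 8.5) is absent (z outside [15.5, 27]); the sphere at (7, 14): section is a regular 16-gon, circumradius = √(r²−h²) = √(11.5²−5.3²) = 10.206 (area = (16/2)·10.206²·sin(360°/16) = 318.88 mm²); the cube at (3, 12.5) (footprint 4×8.5) is included at this height (area 34.00 mm²); Taking the union: the regions partially overlap — summed areas 781.88 mm² minus the doubly-counted overlap 269.07 mm² gives 512.81 mm² — area = 512.81 mm²; (rotated 25° about Z; rotation is an isometry so areas/perimeters/island counts are preserved). At z = 26.7: the cube is not intersected at this z (z outside [0, 15.5]); the 24.5×26 cube at (13, 8.5) contributes its full rectangle (area 637.00 mm²); the r=11.5 sphere at (7, 14) slices to a regular 16-gon of circumradius 8.542 (√(r²−h²) with h=7.7 from center) (area = (16/2)·8.542²·sin(360°/16) = 223.36 mm²); the cube at (3, 12.5) is not intersected at this z (z outside [13.5, 26.5]); Merging all regions: the regions partially overlap — summed areas 860.36 mm² minus the doubly-counted overlap 19.72 mm² gives 840.64 mm² — area = 840.64 mm²; (rotated 25° about Z; rotation is an isometry so areas/perimeters/island counts are preserved). Checking containment: at z = 26.7 the cross-section extends beyond the z = 13.7 cross-section by about 534.43 mm².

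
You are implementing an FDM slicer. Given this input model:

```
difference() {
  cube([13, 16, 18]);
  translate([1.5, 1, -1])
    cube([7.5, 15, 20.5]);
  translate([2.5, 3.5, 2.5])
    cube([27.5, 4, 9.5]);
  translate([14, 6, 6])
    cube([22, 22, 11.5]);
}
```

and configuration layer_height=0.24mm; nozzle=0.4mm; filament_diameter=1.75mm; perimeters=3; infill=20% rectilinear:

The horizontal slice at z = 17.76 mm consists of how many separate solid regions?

1

At z = 17.76 mm: the cube is present — its section is the full 13×16 rectangle; the cube at (1.5, 1) (footprint 7.5×15) is included at this height; the cube at (2.5, 3.5) is absent (z outside [2.5, 12]); the cube at (14, 6) is not intersected at this z (z outside [6, 17.5]); Subtracting the remaining from the first: starting from the 13×16 cube, the 7.5×15 cube at (1.5, 1) lies inside it touching the edge (removes its full 112.50 mm²) — 1 connected region. The result has 1 disconnected region.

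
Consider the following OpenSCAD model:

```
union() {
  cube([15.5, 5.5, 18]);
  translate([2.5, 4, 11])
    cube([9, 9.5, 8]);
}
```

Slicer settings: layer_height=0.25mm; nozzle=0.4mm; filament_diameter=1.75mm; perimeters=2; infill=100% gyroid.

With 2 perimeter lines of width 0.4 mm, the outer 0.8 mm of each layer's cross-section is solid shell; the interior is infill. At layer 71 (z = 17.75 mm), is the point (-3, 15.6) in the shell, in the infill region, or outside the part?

At z = 17.75 mm: the 15.5×5.5 cube contributes its full rectangle; the cube at (2.5, 4) (footprint 9×9.5) is included at this height; Merging all regions: the regions partially overlap (shared area 13.50 mm²), so overlapping operands fuse into one piece — 1 connected region. Overall, the cross-section is a single solid region. The nearest boundary edge runs (2.50, 5.50)→(2.50, 13.50); distance from the point to it = 5.89 mm. The point is not inside any of the regions above, so it lies outside the cross-section (5.89 mm from the nearest boundary).

outside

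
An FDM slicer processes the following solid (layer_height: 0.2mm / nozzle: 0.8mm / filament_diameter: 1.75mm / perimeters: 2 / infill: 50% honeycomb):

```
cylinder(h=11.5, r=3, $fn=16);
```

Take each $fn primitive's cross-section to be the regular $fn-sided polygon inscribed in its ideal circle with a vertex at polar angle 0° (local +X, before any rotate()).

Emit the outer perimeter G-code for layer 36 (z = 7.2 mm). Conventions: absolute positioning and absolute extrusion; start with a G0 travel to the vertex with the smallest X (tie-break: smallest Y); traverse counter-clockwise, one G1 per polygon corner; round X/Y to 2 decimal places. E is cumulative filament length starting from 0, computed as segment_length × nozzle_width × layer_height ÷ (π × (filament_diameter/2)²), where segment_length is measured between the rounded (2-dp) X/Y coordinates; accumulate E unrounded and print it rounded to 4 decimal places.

At z = 7.2 mm: the cylinder: section is a regular 16-gon, circumradius r=3. The outline is a single polygon with 16 vertices. Extrusion per mm of travel: 0.8 × 0.2 / (π × 0.875²) = 0.066520. Accumulating E over each segment gives final E = 1.2455.

G0 X-3.00 Y0.00 Z7.20
G1 X-2.77 Y-1.15 E0.0780
G1 X-2.12 Y-2.12 E0.1557
G1 X-1.15 Y-2.77 E0.2334
G1 X0.00 Y-3.00 E0.3114
G1 X1.15 Y-2.77 E0.3894
G1 X2.12 Y-2.12 E0.4671
G1 X2.77 Y-1.15 E0.5447
G1 X3.00 Y0.00 E0.6227
G1 X2.77 Y1.15 E0.7008
G1 X2.12 Y2.12 E0.7784
G1 X1.15 Y2.77 E0.8561
G1 X0.00 Y3.00 E0.9341
G1 X-1.15 Y2.77 E1.0121
G1 X-2.12 Y2.12 E1.0898
G1 X-2.77 Y1.15 E1.1675
G1 X-3.00 Y0.00 E1.2455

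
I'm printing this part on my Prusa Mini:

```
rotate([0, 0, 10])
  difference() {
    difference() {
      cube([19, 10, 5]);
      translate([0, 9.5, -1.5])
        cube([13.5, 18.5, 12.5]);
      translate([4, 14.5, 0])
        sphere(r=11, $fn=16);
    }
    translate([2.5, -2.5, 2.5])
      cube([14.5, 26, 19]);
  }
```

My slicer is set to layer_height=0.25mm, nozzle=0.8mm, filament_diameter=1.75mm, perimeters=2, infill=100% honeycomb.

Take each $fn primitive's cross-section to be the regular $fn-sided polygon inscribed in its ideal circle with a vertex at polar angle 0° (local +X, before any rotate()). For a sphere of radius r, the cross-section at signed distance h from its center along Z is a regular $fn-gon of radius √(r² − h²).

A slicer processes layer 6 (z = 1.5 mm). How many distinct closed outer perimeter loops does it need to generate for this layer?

1

At z = 1.5 mm: the cube is present — its section is the full 19×10 rectangle; the 13.5×18.5 cube at (0, 9.5) contributes its full rectangle; the r=11 sphere at (4, 14.5) contributes a regular 16-gon of circumradius √(11²−1.5²) = 10.897; After the difference (first − rest): starting from the 19×10 cube, the 13.5×18.5 cube at (0, 9.5) partially overlaps it — only the 6.75 mm² overlap (of its 249.75 mm²) is removed, clipping the outline; the r=11 sphere at (4, 14.5) partially overlaps it — only the 61.14 mm² overlap (of its 363.55 mm²) is removed, clipping the outline — 1 connected region; the cube at (2.5, -2.5) does not reach this height (z outside [2.5, 21.5]); After the difference (first − rest): none of the subtracted shapes is present at this height, so the result so far is unchanged — 1 connected region; (whole slice rotated 10° about Z — lengths, areas and connectivity unchanged). The result has 1 disconnected region.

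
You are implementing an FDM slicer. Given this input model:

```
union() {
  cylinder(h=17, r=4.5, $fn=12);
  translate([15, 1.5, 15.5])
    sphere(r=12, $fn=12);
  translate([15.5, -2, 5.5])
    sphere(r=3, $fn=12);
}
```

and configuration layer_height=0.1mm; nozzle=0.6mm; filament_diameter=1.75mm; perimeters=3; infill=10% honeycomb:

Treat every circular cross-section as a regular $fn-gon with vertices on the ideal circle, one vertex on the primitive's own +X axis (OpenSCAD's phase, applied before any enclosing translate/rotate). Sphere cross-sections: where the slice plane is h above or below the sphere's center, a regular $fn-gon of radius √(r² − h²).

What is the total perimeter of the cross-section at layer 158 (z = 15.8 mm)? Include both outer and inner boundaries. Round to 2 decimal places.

92.24 mm

At z = 15.8 mm: the cylinder: section is a regular 12-gon, circumradius r=4.5 (perimeter = 2·12·4.500·sin(180°/12) = 27.95 mm); the r=12 sphere at (15, 1.5) contributes a regular 12-gon of circumradius √(12²−0.3²) = 11.996 (perimeter = 2·12·11.996·sin(180°/12) = 74.52 mm); the sphere at (15.5, -2) is absent (|z−center|=10.300 > r=3); Combining (union): the regions partially overlap (shared area 3.62 mm²), so the edge portions inside another operand are dropped and the merged outline is re-measured after clipping — boundary = 92.24 mm. Overall, the cross-section is a single solid region. Total boundary length (outer) = 92.24 mm.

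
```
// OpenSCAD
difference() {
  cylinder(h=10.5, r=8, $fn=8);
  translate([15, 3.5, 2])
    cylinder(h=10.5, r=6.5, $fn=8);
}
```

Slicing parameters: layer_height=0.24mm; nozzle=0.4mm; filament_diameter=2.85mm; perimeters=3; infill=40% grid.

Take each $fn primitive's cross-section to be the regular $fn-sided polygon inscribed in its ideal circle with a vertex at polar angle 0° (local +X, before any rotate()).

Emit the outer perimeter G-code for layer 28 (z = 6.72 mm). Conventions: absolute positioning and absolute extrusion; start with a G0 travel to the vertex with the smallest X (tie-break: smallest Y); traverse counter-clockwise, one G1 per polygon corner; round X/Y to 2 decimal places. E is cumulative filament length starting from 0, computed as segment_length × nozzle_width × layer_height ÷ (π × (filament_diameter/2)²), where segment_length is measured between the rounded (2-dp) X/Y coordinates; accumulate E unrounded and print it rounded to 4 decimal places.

G0 X-8.00 Y0.00 Z6.72
G1 X-5.66 Y-5.66 E0.0922
G1 X0.00 Y-8.00 E0.1843
G1 X5.66 Y-5.66 E0.2765
G1 X8.00 Y0.00 E0.3687
G1 X5.66 Y5.66 E0.4608
G1 X0.00 Y8.00 E0.5530
G1 X-5.66 Y5.66 E0.6452
G1 X-8.00 Y0.00 E0.7373

At z = 6.72 mm: the r=8 cylinder contributes a regular 8-gon of circumradius 8; the cylinder at (15, 3.5): section is a regular 8-gon, circumradius r=6.5; After the difference (first − rest): starting from the r=8 cylinder, the r=6.5 cylinder at (15, 3.5) misses the remaining region (no effect) — 1 connected region. The outline is a single polygon with 8 vertices. Extrusion per mm of travel: 0.4 × 0.24 / (π × 1.425²) = 0.015048. Accumulating E over each segment gives final E = 0.7373.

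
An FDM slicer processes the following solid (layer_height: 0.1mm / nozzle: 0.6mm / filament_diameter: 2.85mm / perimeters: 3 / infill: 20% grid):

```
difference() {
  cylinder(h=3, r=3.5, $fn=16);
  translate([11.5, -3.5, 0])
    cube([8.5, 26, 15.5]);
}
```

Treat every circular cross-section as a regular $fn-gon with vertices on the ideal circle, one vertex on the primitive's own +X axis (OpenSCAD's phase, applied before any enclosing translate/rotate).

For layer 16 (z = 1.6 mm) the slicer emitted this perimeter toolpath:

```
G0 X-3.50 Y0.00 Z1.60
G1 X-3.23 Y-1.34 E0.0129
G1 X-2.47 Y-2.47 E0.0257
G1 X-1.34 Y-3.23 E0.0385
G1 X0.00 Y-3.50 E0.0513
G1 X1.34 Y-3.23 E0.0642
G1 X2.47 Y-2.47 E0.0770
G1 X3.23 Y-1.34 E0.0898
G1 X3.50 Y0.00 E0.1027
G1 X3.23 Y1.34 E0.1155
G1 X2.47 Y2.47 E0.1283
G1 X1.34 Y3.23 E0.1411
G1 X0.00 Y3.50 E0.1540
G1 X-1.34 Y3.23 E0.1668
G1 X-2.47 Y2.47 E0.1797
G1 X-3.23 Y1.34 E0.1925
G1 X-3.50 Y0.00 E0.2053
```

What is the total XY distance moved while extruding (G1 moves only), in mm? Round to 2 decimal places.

Sum the Euclidean lengths of each G1 segment: total = 21.83 mm.

21.83 mm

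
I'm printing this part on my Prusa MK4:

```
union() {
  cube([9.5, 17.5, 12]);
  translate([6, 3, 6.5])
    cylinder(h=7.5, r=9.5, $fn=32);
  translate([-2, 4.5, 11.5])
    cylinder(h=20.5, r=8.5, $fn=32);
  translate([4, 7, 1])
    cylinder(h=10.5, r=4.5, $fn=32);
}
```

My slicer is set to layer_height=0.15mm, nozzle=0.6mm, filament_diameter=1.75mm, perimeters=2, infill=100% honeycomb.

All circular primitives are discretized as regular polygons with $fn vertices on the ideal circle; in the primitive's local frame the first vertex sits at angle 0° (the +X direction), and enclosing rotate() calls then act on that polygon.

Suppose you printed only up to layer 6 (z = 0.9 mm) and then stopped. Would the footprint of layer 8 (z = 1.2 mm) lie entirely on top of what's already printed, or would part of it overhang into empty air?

Compare the two slices. At z = 0.9: the cube is present — its section is the full 9.5×17.5 rectangle (area 166.25 mm²); the cylinder at (6, 3) does not reach this height (z outside [6.5, 14]); the cylinder at (-2, 4.5) is absent (z outside [11.5, 32]); the cylinder at (4, 7) is not intersected at this z (z outside [1, 11.5]); Combining (union): only the 9.5×17.5 cube is present, so the union is just that shape — area = 166.25 mm². At z = 1.2: the 9.5×17.5 cube contributes its full rectangle (area 166.25 mm²); the cylinder at (6, 3) does not reach this height (z outside [6.5, 14]); the cylinder at (-2, 4.5) is absent (z outside [11.5, 32]); the r=4.5 cylinder at (4, 7) gives a regular 32-gon of circumradius 4.5 (constant along its height) (area = (32/2)·4.500²·sin(360°/32) = 63.21 mm²); Merging all regions: the regions partially overlap — summed areas 229.46 mm² minus the doubly-counted overlap 61.88 mm² gives 167.58 mm² — area = 167.58 mm². Checking containment: at z = 1.2 the cross-section extends beyond the z = 0.9 cross-section by about 1.33 mm².

part overhangs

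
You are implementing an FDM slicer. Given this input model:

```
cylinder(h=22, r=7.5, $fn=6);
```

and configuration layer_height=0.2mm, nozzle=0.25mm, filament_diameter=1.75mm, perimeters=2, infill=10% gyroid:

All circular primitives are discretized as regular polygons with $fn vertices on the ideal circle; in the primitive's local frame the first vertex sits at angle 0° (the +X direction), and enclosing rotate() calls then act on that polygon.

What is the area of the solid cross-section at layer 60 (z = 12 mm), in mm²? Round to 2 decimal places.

At z = 12 mm: the r=7.5 cylinder gives a regular 6-gon of circumradius 7.5 (constant along its height) (area = (6/2)·7.500²·sin(360°/6) = 146.14 mm²). Overall, the cross-section is a single solid region. Net area = 146.14 mm².

146.14 mm²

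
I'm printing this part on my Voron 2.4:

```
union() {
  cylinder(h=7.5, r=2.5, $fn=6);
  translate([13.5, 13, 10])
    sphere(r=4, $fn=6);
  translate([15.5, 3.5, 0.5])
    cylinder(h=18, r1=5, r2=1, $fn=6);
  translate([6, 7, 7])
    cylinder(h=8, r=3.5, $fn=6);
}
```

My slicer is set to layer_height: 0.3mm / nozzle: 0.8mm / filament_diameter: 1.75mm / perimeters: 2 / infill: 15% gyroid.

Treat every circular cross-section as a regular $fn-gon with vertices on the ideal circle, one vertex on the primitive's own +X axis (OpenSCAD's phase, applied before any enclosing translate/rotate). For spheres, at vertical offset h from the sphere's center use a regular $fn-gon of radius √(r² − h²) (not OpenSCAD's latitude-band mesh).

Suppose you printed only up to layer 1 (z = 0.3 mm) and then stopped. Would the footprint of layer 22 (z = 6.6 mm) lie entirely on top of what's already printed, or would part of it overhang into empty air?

Compare the two slices. At z = 0.3: the r=2.5 cylinder contributes a regular 6-gon of circumradius 2.5 (area = (6/2)·2.500²·sin(360°/6) = 16.24 mm²); the sphere at (13.5, 13) is absent (|z−center|=9.700 > r=4); the cone at (15.5, 3.5) is absent (z outside [0.5, 18.5]); the cylinder at (6, 7) is absent (z outside [7, 15]); Combining (union): only the r=2.5 cylinder is present, so the union is just that shape — area = 16.24 mm². At z = 6.6: the r=2.5 cylinder gives a regular 6-gon of circumradius 2.5 (constant along its height) (area = (6/2)·2.500²·sin(360°/6) = 16.24 mm²); the r=4 sphere at (13.5, 13) slices to a regular 6-gon of circumradius 2.107 (√(r²−h²) with h=3.4 from center) (area = (6/2)·2.107²·sin(360°/6) = 11.54 mm²); the cone at (15.5, 3.5) contributes a regular 6-gon of circumradius 3.644 (interpolated between r1=5 and r2=1 at t=0.339) (area = (6/2)·3.644²·sin(360°/6) = 34.51 mm²); the cylinder at (6, 7) is absent (z outside [7, 15]); Combining (union): the 3 present regions are separate (no shared area or edge), so areas and boundary lengths simply add and each stays a separate island — area = 62.28 mm². Checking containment: at z = 6.6 the cross-section extends beyond the z = 0.3 cross-section by about 46.04 mm².

part overhangs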